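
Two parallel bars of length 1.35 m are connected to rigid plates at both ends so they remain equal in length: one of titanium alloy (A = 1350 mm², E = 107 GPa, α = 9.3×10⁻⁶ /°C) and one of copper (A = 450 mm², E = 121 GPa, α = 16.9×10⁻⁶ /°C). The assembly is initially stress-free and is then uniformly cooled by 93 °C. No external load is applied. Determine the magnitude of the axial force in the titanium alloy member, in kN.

The copper has the larger α, so on cooling it would change length more than the titanium alloy if both were free. The rigid plates force a common final length, so the copper is put into tension and the titanium alloy into compression, with equal and opposite forces P (no external load).
Compatibility of the two members (thermal + elastic change equal): (α₁ − α₂)ΔT = P·[1/(A₁E₁) + 1/(A₂E₂)].
|α₁ − α₂|·ΔT = 7.6×10⁻⁶ × 93 = 0.0007068.
1/(A₁E₁) + 1/(A₂E₂) = 1/(1350×107×10³) + 1/(450×121×10³) = 2.529×10⁻⁸ N⁻¹.
P = 0.0007068 / 2.529×10⁻⁸ = 27950 N = 27.95 kN.

P ≈ 27.9 kN (compressive in the titanium alloy)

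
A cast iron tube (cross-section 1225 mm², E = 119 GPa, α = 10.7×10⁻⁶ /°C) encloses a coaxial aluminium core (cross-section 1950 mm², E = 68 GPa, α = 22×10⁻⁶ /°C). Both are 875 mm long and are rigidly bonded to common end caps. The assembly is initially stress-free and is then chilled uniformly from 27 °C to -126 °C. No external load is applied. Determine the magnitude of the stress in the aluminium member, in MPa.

The aluminium has the larger α, so on cooling it would change length more than the cast iron if both were free. The rigid plates force a common final length, so the aluminium is put into tension and the cast iron into compression, with equal and opposite forces P (no external load).
Compatibility of the two members (thermal + elastic change equal): (α₁ − α₂)ΔT = P·[1/(A₁E₁) + 1/(A₂E₂)].
|α₁ − α₂|·ΔT = 11.3×10⁻⁶ × 153 = 0.001729.
1/(A₁E₁) + 1/(A₂E₂) = 1/(1225×119×10³) + 1/(1950×68×10³) = 1.44×10⁻⁸ N⁻¹.
So P = 0.001729 / 1.44×10⁻⁸ = 120.1 kN.
σ_{aluminium} = P/A₂ = 120100/1950 = 61.56 MPa, tensile.

σ ≈ 61.6 MPa (tensile)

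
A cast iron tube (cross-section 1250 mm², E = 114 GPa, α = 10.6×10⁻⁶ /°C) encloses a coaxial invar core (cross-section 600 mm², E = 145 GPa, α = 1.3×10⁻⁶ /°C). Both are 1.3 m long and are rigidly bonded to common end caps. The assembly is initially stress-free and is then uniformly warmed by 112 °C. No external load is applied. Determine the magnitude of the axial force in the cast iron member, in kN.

The cast iron has the larger α, so on heating it would change length more than the invar if both were free. The rigid plates force a common final length, so the cast iron is put into compression and the invar into tension, with equal and opposite forces P (no external load).
Equating the net (thermal + elastic) strains gives |α₁ − α₂|·ΔT = P·[1/(A₁E₁) + 1/(A₂E₂)].
|α₁ − α₂|·ΔT = 9.3×10⁻⁶ × 112 = 0.001042.
1/(A₁E₁) + 1/(A₂E₂) = 1/(1250×114×10³) + 1/(600×145×10³) = 1.851×10⁻⁸ N⁻¹.
So P = 0.001042 / 1.851×10⁻⁸ = 56.27 kN.

P ≈ 56.3 kN (compressive in the cast iron)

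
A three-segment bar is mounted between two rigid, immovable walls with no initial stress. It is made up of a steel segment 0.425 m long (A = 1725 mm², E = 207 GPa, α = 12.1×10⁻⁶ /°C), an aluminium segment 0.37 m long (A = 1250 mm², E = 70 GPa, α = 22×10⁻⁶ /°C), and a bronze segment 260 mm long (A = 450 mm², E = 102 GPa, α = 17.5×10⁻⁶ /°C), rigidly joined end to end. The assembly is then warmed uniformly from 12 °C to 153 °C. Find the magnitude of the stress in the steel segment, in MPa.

σ ≈ 132 MPa (compressive)

Free thermal expansion of the whole bar: Σ αᵢΔT Lᵢ = 12.1×10⁻⁶×141×425 + 22×10⁻⁶×141×370 + 17.5×10⁻⁶×141×260 = 2.514 mm.
The walls prevent any net length change, so an axial force P (same in every segment) develops. Compatibility: P · Σ Lᵢ/(AᵢEᵢ) = δ_free.
Σ Lᵢ/(AᵢEᵢ) = 425/(1725×207×10³) + 370/(1250×70×10³) + 260/(450×102×10³) = 1.108×10⁻⁵ mm/N.
Hence P = δ_free / Σ(L/AE) = 2.514/1.108×10⁻⁵ = 226.9 kN (compressive).
σ_{steel} = P / A = 226900 / 1725 = 131.5 MPa.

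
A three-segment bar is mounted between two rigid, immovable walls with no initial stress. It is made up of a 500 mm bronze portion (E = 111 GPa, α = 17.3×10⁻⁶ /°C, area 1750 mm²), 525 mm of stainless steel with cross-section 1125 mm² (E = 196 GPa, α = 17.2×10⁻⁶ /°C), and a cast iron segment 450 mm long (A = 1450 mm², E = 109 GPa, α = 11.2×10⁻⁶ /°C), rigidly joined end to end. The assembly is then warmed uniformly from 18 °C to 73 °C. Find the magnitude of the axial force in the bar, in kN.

If the supports were absent, the total length change would be Σ αᵢΔT Lᵢ = 17.3×10⁻⁶×55×500 + 17.2×10⁻⁶×55×525 + 11.2×10⁻⁶×55×450 = 1.25 mm.
The rigid supports impose zero overall length change; the single axial force P common to all segments must satisfy P Σ Lᵢ/(AᵢEᵢ) = δ_free.
The series flexibility is Σ Lᵢ/(AᵢEᵢ) = 500/(1750×111×10³) + 525/(1125×196×10³) + 450/(1450×109×10³) = 7.802×10⁻⁶ mm/N.
P = 1.25 / 7.802×10⁻⁶ = 160200 N = 160.2 kN, compressive.

P ≈ 160 kN (compressive)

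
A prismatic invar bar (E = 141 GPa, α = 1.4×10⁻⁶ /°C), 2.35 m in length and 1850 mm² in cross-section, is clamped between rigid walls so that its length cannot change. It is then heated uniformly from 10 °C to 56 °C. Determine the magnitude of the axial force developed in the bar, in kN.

Full restraint means ε = 0, so the stress is σ = EαΔT = 141×10³ × 1.4×10⁻⁶ × 46 = 9.08 MPa.
Then P = σA = 9.08 × 1850 mm² = 16.8 kN, compressive.

P ≈ 16.8 kN (compressive)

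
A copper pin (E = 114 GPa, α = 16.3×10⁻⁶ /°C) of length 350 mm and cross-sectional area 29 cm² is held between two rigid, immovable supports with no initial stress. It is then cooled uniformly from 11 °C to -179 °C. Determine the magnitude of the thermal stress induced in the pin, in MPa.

With length fixed, the mechanical strain must cancel the thermal strain αΔT = 16.3×10⁻⁶ × 190 = 3097×10⁻⁶.
The stress required to suppress this strain is σ = Eε = 114×10³ × 3097×10⁻⁶ = 353.1 MPa, tensile since the pin is trying to contract.

σ ≈ 353 MPa (tensile)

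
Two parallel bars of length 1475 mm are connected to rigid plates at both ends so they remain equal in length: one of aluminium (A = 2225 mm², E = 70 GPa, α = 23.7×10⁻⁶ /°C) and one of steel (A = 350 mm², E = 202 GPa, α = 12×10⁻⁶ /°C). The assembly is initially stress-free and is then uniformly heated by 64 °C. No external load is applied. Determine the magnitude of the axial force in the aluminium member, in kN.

Both members must finish at the same length. With the larger α, the aluminium tends to over-expand; the plates restrain it, putting the aluminium in compression and the steel in tension. With no external load the two internal forces are equal and opposite, magnitude P.
Compatibility of the two members (thermal + elastic change equal): (α₁ − α₂)ΔT = P·[1/(A₁E₁) + 1/(A₂E₂)].
|α₁ − α₂|·ΔT = 11.7×10⁻⁶ × 64 = 0.0007488.
1/(A₁E₁) + 1/(A₂E₂) = 1/(2225×70×10³) + 1/(350×202×10³) = 2.056×10⁻⁸ N⁻¹.
So P = 0.0007488 / 2.056×10⁻⁸ = 36.41 kN.

P ≈ 36.4 kN (compressive in the aluminium)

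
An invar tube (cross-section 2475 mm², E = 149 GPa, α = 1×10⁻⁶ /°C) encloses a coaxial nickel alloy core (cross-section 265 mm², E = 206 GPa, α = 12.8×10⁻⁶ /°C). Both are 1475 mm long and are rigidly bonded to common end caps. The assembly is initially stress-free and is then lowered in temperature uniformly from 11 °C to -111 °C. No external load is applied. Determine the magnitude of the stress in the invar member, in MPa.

σ ≈ 27.7 MPa (compressive)

Both members must finish at the same length. With the larger α, the nickel alloy tends to over-contract; the plates restrain it, putting the nickel alloy in tension and the invar in compression. With no external load the two internal forces are equal and opposite, magnitude P.
Compatibility of the two members (thermal + elastic change equal): (α₁ − α₂)ΔT = P·[1/(A₁E₁) + 1/(A₂E₂)].
|α₁ − α₂|·ΔT = 11.8×10⁻⁶ × 122 = 0.00144.
1/(A₁E₁) + 1/(A₂E₂) = 1/(2475×149×10³) + 1/(265×206×10³) = 2.103×10⁻⁸ N⁻¹.
So P = 0.00144 / 2.103×10⁻⁸ = 68.45 kN.
σ_{invar} = P/A₁ = 68450/2475 = 27.66 MPa, compressive.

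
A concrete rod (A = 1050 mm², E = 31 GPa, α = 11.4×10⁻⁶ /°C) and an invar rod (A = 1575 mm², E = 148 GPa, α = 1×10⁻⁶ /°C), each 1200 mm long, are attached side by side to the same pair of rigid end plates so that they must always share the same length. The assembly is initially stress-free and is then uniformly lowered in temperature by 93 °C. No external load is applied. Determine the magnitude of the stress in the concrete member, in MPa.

σ ≈ 26.3 MPa (tensile)

Equilibrium of a rigid end plate with no external load gives equal and opposite internal forces ±P in the two members. Since α_{concrete} > α_{invar}, cooling drives the concrete into tension and the invar into compression.
Setting the final lengths equal and cancelling L: (α₁ − α₂)ΔT = P/(A₁E₁) + P/(A₂E₂).
|α₁ − α₂|·ΔT = 10.4×10⁻⁶ × 93 = 0.0009672.
1/(A₁E₁) + 1/(A₂E₂) = 1/(1050×31×10³) + 1/(1575×148×10³) = 3.501×10⁻⁸ N⁻¹.
P = 0.0009672 / 3.501×10⁻⁸ = 27620 N = 27.62 kN.
σ_{concrete} = P/A₁ = 27620/1050 = 26.31 MPa, tensile.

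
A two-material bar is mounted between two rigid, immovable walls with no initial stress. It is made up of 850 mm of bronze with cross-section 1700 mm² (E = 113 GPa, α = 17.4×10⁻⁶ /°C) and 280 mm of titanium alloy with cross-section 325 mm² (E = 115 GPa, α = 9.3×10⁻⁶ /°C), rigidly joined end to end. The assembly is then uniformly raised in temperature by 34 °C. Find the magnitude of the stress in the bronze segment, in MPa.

σ ≈ 29.2 MPa (compressive)

Free thermal expansion of the whole bar: Σ αᵢΔT Lᵢ = 17.4×10⁻⁶×34×850 + 9.3×10⁻⁶×34×280 = 0.5914 mm.
Since the ends are fixed, an axial force P builds up, equal in every segment, with P · Σ Lᵢ/(AᵢEᵢ) = δ_free.
Σ Lᵢ/(AᵢEᵢ) = 850/(1700×113×10³) + 280/(325×115×10³) = 1.192×10⁻⁵ mm/N.
Hence P = δ_free / Σ(L/AE) = 0.5914/1.192×10⁻⁵ = 49.63 kN (compressive).
σ_{bronze} = P / A = 49630 / 1700 = 29.19 MPa.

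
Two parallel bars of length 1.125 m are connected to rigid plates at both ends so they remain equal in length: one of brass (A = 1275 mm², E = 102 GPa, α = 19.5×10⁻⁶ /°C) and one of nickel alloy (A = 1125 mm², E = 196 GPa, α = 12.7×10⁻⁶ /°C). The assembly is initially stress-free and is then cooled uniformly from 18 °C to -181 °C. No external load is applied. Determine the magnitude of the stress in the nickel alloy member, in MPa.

Equilibrium of a rigid end plate with no external load gives equal and opposite internal forces ±P in the two members. Since α_{brass} > α_{nickel alloy}, cooling drives the brass into tension and the nickel alloy into compression.
Equating the net (thermal + elastic) strains gives |α₁ − α₂|·ΔT = P·[1/(A₁E₁) + 1/(A₂E₂)].
|α₁ − α₂|·ΔT = 6.8×10⁻⁶ × 199 = 0.001353.
1/(A₁E₁) + 1/(A₂E₂) = 1/(1275×102×10³) + 1/(1125×196×10³) = 1.222×10⁻⁸ N⁻¹.
So P = 0.001353 / 1.222×10⁻⁸ = 110.7 kN.
σ_{nickel alloy} = P/A₂ = 110700/1125 = 98.4 MPa, compressive.

σ ≈ 98.4 MPa (compressive)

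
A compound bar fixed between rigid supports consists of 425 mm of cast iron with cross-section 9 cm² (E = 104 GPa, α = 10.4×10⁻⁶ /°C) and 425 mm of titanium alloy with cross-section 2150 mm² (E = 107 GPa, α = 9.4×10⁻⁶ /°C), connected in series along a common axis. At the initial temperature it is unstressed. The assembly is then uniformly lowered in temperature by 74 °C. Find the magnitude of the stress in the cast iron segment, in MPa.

If the supports were absent, the total length change would be Σ αᵢΔT Lᵢ = 10.4×10⁻⁶×74×425 + 9.4×10⁻⁶×74×425 = 0.6227 mm.
The rigid supports impose zero overall length change; the single axial force P common to all segments must satisfy P Σ Lᵢ/(AᵢEᵢ) = δ_free.
Σ Lᵢ/(AᵢEᵢ) = 425/(900×104×10³) + 425/(2150×107×10³) = 6.388×10⁻⁶ mm/N.
So P = 0.6227 / 6.388×10⁻⁶ = 97.48 kN, tensile.
σ_{cast iron} = P / A = 97480 / 900 = 108.3 MPa.

σ ≈ 108 MPa (tensile)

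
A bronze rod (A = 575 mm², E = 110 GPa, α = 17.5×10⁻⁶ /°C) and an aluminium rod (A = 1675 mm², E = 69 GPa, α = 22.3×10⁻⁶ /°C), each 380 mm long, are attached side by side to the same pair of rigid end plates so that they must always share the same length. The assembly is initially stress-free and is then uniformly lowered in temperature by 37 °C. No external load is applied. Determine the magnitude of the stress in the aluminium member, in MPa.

σ ≈ 4.33 MPa (tensile)

Equilibrium of a rigid end plate with no external load gives equal and opposite internal forces ±P in the two members. Since α_{aluminium} > α_{bronze}, cooling drives the aluminium into tension and the bronze into compression.
Equating the net (thermal + elastic) strains gives |α₁ − α₂|·ΔT = P·[1/(A₁E₁) + 1/(A₂E₂)].
|α₁ − α₂|·ΔT = 4.8×10⁻⁶ × 37 = 0.0001776.
1/(A₁E₁) + 1/(A₂E₂) = 1/(575×110×10³) + 1/(1675×69×10³) = 2.446×10⁻⁸ N⁻¹.
P = 0.0001776 / 2.446×10⁻⁸ = 7260 N = 7.26 kN.
σ_{aluminium} = P/A₂ = 7260/1675 = 4.334 MPa, tensile.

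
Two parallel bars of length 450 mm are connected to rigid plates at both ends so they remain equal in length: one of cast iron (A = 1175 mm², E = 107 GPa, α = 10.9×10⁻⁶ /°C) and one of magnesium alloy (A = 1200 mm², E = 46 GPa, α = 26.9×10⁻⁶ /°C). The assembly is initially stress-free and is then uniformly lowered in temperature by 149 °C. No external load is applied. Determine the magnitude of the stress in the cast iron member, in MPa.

The magnesium alloy has the larger α, so on cooling it would change length more than the cast iron if both were free. The rigid plates force a common final length, so the magnesium alloy is put into tension and the cast iron into compression, with equal and opposite forces P (no external load).
Setting the final lengths equal and cancelling L: (α₁ − α₂)ΔT = P/(A₁E₁) + P/(A₂E₂).
|α₁ − α₂|·ΔT = 16×10⁻⁶ × 149 = 0.002384.
1/(A₁E₁) + 1/(A₂E₂) = 1/(1175×107×10³) + 1/(1200×46×10³) = 2.607×10⁻⁸ N⁻¹.
So P = 0.002384 / 2.607×10⁻⁸ = 91.45 kN.
σ_{cast iron} = P/A₁ = 91450/1175 = 77.83 MPa, compressive.

σ ≈ 77.8 MPa (compressive)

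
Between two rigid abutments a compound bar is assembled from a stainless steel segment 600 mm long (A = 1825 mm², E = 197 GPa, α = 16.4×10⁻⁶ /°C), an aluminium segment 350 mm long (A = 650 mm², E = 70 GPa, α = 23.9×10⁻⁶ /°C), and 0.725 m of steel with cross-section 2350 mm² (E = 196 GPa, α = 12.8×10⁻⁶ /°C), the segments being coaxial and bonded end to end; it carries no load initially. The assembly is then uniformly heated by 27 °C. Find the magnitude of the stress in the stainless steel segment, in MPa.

If the supports were absent, the total length change would be Σ αᵢΔT Lᵢ = 16.4×10⁻⁶×27×600 + 23.9×10⁻⁶×27×350 + 12.8×10⁻⁶×27×725 = 0.7421 mm.
The rigid supports impose zero overall length change; the single axial force P common to all segments must satisfy P Σ Lᵢ/(AᵢEᵢ) = δ_free.
Σ Lᵢ/(AᵢEᵢ) = 600/(1825×197×10³) + 350/(650×70×10³) + 725/(2350×196×10³) = 1.094×10⁻⁵ mm/N.
Hence P = δ_free / Σ(L/AE) = 0.7421/1.094×10⁻⁵ = 67.86 kN (compressive).
σ_{stainless steel} = P / A = 67860 / 1825 = 37.19 MPa.

σ ≈ 37.2 MPa (compressive)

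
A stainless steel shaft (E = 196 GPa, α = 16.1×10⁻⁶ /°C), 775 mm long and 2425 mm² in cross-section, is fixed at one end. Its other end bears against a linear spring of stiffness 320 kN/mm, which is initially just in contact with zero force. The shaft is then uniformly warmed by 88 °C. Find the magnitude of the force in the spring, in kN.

Free thermal expansion: δ_free = αΔT L = 16.1×10⁻⁶ × 88 × 775 = 1.098 mm.
With a force P in the spring, the elastic change of the shaft is PL/(AE) and that of the spring is P/k; compatibility requires their sum to equal δ_free.
So P = δ_free / [L/(AE) + 1/k] = 1.098 / [ 775/(2425×196×10³) + 1/(320×10³) ].
P = 1.098 / 4.756×10⁻⁶ = 230900 N.

P ≈ 231 kN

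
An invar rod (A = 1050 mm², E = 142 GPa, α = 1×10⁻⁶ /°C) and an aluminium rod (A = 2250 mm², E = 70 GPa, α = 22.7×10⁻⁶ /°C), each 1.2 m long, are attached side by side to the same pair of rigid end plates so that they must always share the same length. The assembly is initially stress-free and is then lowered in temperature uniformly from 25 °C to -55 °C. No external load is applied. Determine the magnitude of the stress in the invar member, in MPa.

Equilibrium of a rigid end plate with no external load gives equal and opposite internal forces ±P in the two members. Since α_{aluminium} > α_{invar}, cooling drives the aluminium into tension and the invar into compression.
Compatibility of the two members (thermal + elastic change equal): (α₁ − α₂)ΔT = P·[1/(A₁E₁) + 1/(A₂E₂)].
|α₁ − α₂|·ΔT = 21.7×10⁻⁶ × 80 = 0.001736.
1/(A₁E₁) + 1/(A₂E₂) = 1/(1050×142×10³) + 1/(2250×70×10³) = 1.306×10⁻⁸ N⁻¹.
So P = 0.001736 / 1.306×10⁻⁸ = 133 kN.
σ_{invar} = P/A₁ = 133000/1050 = 126.6 MPa, compressive.

σ ≈ 127 MPa (compressive)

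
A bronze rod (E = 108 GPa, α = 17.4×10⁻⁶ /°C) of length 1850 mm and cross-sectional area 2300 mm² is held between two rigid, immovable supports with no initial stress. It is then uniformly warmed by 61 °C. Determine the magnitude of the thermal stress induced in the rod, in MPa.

σ ≈ 115 MPa (compressive)

With length fixed, the mechanical strain must cancel the thermal strain αΔT = 17.4×10⁻⁶ × 61 = 1061.4×10⁻⁶.
Hence σ = E·αΔT = 108×10³ × 1061.4×10⁻⁶ = 114.6 MPa, compressive.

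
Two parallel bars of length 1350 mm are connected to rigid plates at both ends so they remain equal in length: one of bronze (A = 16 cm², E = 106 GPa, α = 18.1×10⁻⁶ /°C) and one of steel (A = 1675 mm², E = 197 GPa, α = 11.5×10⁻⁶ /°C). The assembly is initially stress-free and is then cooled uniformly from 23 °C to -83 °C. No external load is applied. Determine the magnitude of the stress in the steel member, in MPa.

Equilibrium of a rigid end plate with no external load gives equal and opposite internal forces ±P in the two members. Since α_{bronze} > α_{steel}, cooling drives the bronze into tension and the steel into compression.
Equating the net (thermal + elastic) strains gives |α₁ − α₂|·ΔT = P·[1/(A₁E₁) + 1/(A₂E₂)].
|α₁ − α₂|·ΔT = 6.6×10⁻⁶ × 106 = 0.0006996.
1/(A₁E₁) + 1/(A₂E₂) = 1/(1600×106×10³) + 1/(1675×197×10³) = 8.927×10⁻⁹ N⁻¹.
P = 0.0006996 / 8.927×10⁻⁹ = 78370 N = 78.37 kN.
σ_{steel} = P/A₂ = 78370/1675 = 46.79 MPa, compressive.

σ ≈ 46.8 MPa (compressive)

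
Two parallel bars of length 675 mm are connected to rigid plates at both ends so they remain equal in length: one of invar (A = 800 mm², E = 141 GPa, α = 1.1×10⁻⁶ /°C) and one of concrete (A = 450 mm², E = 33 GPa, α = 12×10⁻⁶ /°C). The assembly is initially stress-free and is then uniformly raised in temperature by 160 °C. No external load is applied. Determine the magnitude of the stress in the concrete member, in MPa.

σ ≈ 50.9 MPa (compressive)

Equilibrium of a rigid end plate with no external load gives equal and opposite internal forces ±P in the two members. Since α_{concrete} > α_{invar}, heating drives the concrete into compression and the invar into tension.
Setting the final lengths equal and cancelling L: (α₁ − α₂)ΔT = P/(A₁E₁) + P/(A₂E₂).
|α₁ − α₂|·ΔT = 10.9×10⁻⁶ × 160 = 0.001744.
1/(A₁E₁) + 1/(A₂E₂) = 1/(800×141×10³) + 1/(450×33×10³) = 7.621×10⁻⁸ N⁻¹.
P = 0.001744 / 7.621×10⁻⁸ = 22890 N = 22.89 kN.
σ_{concrete} = P/A₂ = 22890/450 = 50.86 MPa, compressive.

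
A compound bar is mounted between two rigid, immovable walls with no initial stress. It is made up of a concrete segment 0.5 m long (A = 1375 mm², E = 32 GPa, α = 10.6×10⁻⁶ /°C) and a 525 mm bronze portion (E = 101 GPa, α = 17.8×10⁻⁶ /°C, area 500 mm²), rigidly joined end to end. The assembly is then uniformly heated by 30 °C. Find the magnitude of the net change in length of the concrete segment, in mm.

|ΔL| ≈ 0.0704 mm

With the walls removed the bar would change length by δ_free = Σ αᵢΔT Lᵢ = 10.6×10⁻⁶×30×500 + 17.8×10⁻⁶×30×525 = 0.4394 mm.
Since the ends are fixed, an axial force P builds up, equal in every segment, with P · Σ Lᵢ/(AᵢEᵢ) = δ_free.
The series flexibility is Σ Lᵢ/(AᵢEᵢ) = 500/(1375×32×10³) + 525/(500×101×10³) = 2.176×10⁻⁵ mm/N.
Hence P = δ_free / Σ(L/AE) = 0.4394/2.176×10⁻⁵ = 20.19 kN (compressive).
For the concrete segment, free thermal change = 10.6×10⁻⁶×30×500 = 0.159 mm and elastic change from P = 20190×500/(1375×32×10³) = 0.2294 mm; these oppose, so the net change is 0.0704 mm (segment shortens).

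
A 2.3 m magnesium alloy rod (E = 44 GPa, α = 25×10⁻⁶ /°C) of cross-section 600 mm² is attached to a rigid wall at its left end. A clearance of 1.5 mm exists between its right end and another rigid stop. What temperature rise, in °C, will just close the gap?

The gap closes when αΔT L = 1.5 mm, since the rod is still unstressed at that instant.
ΔT = 1.5 / (25×10⁻⁶ × 2300) = 26.09 °C.

ΔT ≈ 26.1 °C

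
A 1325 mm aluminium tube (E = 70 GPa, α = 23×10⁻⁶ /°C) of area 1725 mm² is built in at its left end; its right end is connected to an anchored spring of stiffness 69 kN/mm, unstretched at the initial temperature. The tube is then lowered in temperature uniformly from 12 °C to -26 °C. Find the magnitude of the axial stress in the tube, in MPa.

The unrestrained thermal change is αΔT L = 23×10⁻⁶ × 38 × 1325 = 1.158 mm.
Let P be the tensile force in the spring. The tube extends elastically by PL/(AE) and the spring stretches by P/k; together these equal δ_free.
P [ L/(AE) + 1/k ] = δ_free → P [ 1325/(1725×70×10³) + 1/(69×10³) ] = 1.158.
P = 1.158 / 2.547×10⁻⁵ = 45470 N.
σ = P/A = 45470/1725 = 26.36 MPa.

σ ≈ 26.4 MPa (tensile)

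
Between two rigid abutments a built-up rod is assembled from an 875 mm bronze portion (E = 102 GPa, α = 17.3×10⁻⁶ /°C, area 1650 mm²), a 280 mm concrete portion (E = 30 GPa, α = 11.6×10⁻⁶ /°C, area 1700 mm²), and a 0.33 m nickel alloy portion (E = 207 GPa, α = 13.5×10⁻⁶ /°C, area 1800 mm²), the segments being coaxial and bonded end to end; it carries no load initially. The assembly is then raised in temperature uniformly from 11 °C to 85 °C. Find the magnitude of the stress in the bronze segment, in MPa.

σ ≈ 88.5 MPa (compressive)

Free thermal expansion of the whole bar: Σ αᵢΔT Lᵢ = 17.3×10⁻⁶×74×875 + 11.6×10⁻⁶×74×280 + 13.5×10⁻⁶×74×330 = 1.69 mm.
The walls prevent any net length change, so an axial force P (same in every segment) develops. Compatibility: P · Σ Lᵢ/(AᵢEᵢ) = δ_free.
Σ Lᵢ/(AᵢEᵢ) = 875/(1650×102×10³) + 280/(1700×30×10³) + 330/(1800×207×10³) = 1.157×10⁻⁵ mm/N.
Hence P = δ_free / Σ(L/AE) = 1.69/1.157×10⁻⁵ = 146 kN (compressive).
σ_{bronze} = P / A = 146000 / 1650 = 88.5 MPa.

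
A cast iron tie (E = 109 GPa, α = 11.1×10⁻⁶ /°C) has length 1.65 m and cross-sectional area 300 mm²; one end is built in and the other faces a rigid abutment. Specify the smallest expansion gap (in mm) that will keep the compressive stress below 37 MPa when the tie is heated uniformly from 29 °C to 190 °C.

g ≈ 2.39 mm

With no wall the tie would lengthen by αΔT L = 11.1×10⁻⁶ × 161 × 1650 = 2.949 mm.
At the allowable stress the elastic shortening the wall may impose is σL/E = 37 × 1650 / (109×10³) = 0.5601 mm.
So the gap has to take up the difference, g_min = δ_free − σL/E = 2.949 − 0.5601 = 2.389 mm.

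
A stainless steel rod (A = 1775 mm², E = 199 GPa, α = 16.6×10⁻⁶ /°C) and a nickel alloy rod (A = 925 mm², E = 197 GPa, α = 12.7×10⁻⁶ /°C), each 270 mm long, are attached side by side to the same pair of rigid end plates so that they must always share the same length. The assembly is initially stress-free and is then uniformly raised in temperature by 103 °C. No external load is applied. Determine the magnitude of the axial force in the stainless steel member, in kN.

P ≈ 48.3 kN (compressive in the stainless steel)

The stainless steel has the larger α, so on heating it would change length more than the nickel alloy if both were free. The rigid plates force a common final length, so the stainless steel is put into compression and the nickel alloy into tension, with equal and opposite forces P (no external load).
Compatibility of the two members (thermal + elastic change equal): (α₁ − α₂)ΔT = P·[1/(A₁E₁) + 1/(A₂E₂)].
|α₁ − α₂|·ΔT = 3.9×10⁻⁶ × 103 = 0.0004017.
1/(A₁E₁) + 1/(A₂E₂) = 1/(1775×199×10³) + 1/(925×197×10³) = 8.319×10⁻⁹ N⁻¹.
P = 0.0004017 / 8.319×10⁻⁹ = 48290 N = 48.29 kN.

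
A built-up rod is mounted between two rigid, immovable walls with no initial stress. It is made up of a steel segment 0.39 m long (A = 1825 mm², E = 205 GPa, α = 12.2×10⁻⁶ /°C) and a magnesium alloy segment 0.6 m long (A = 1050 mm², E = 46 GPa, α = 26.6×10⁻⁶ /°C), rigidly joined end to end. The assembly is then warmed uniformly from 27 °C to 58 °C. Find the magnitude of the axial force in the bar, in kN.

P ≈ 47.7 kN (compressive)

With the walls removed the bar would change length by δ_free = Σ αᵢΔT Lᵢ = 12.2×10⁻⁶×31×390 + 26.6×10⁻⁶×31×600 = 0.6423 mm.
Since the ends are fixed, an axial force P builds up, equal in every segment, with P · Σ Lᵢ/(AᵢEᵢ) = δ_free.
Σ Lᵢ/(AᵢEᵢ) = 390/(1825×205×10³) + 600/(1050×46×10³) = 1.346×10⁻⁵ mm/N.
So P = 0.6423 / 1.346×10⁻⁵ = 47.7 kN, compressive.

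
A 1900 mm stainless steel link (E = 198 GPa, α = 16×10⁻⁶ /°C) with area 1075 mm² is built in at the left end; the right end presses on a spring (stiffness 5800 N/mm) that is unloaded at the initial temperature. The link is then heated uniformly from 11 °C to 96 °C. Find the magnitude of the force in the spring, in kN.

The unrestrained thermal change is αΔT L = 16×10⁻⁶ × 85 × 1900 = 2.584 mm.
Let P be the compressive force at the spring. The link shortens elastically by PL/(AE) and the spring compresses by P/k; together these equal δ_free.
So P = δ_free / [L/(AE) + 1/k] = 2.584 / [ 1900/(1075×198×10³) + 1/(5800) ].
P = 2.584 / 0.0001813 = 14250 N.

P ≈ 14.2 kN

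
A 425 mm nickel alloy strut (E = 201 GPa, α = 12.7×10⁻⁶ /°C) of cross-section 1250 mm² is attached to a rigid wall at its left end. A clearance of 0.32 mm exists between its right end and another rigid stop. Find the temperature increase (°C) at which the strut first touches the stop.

ΔT ≈ 59.3 °C

The gap closes when αΔT L = 0.32 mm, since the strut is still unstressed at that instant.
So ΔT = g/(αL) = 0.32/(12.7×10⁻⁶ × 425) = 59.29 °C.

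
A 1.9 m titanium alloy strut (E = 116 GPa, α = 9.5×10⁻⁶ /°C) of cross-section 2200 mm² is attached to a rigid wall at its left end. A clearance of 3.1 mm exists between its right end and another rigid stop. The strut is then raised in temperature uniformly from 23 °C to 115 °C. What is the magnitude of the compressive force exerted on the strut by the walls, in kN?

P ≈ 0 kN

If the wall were absent the strut would grow by αΔT L = 9.5×10⁻⁶ × 92 × 1900 = 1.661 mm.
This is smaller than the 3.1 mm clearance, so the strut expands freely without reaching the stop — the stress is zero.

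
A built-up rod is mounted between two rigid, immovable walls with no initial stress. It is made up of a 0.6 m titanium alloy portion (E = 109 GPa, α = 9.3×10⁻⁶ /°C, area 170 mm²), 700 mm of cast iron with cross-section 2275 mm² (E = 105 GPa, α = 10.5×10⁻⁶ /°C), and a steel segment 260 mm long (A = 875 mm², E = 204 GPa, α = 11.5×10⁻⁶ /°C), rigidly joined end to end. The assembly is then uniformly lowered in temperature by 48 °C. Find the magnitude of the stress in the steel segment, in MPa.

With the walls removed the bar would change length by δ_free = Σ αᵢΔT Lᵢ = 9.3×10⁻⁶×48×600 + 10.5×10⁻⁶×48×700 + 11.5×10⁻⁶×48×260 = 0.7642 mm.
Since the ends are fixed, an axial force P builds up, equal in every segment, with P · Σ Lᵢ/(AᵢEᵢ) = δ_free.
The series flexibility is Σ Lᵢ/(AᵢEᵢ) = 600/(170×109×10³) + 700/(2275×105×10³) + 260/(875×204×10³) = 3.677×10⁻⁵ mm/N.
So P = 0.7642 / 3.677×10⁻⁵ = 20.78 kN, tensile.
σ_{steel} = P / A = 20780 / 875 = 23.75 MPa.

σ ≈ 23.8 MPa (tensile)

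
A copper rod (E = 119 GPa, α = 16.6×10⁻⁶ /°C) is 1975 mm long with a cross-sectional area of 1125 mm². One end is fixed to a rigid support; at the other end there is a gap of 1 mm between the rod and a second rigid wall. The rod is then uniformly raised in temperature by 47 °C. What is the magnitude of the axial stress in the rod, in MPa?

σ ≈ 32.6 MPa (compressive)

Free thermal elongation = αΔT L = 16.6×10⁻⁶ × 47 × 1975 = 1.541 mm.
After closing the 1 mm clearance, 1.541 − 1 = 0.5409 mm of expansion remains to be suppressed by the wall.
Compatibility: PL/(AE) = 0.5409 mm, so σ = P/A = E × (0.5409/1975) = 32.59 MPa.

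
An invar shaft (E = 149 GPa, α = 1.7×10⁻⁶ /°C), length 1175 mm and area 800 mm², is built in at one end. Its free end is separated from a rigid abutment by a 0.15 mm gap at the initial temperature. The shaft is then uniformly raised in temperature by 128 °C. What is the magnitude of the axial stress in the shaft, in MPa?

Free thermal elongation = αΔT L = 1.7×10⁻⁶ × 128 × 1175 = 0.2557 mm.
This exceeds the 0.15 mm gap, so the wall pushes back. The portion of expansion that must be recovered elastically is δ_free − gap = 0.2557 − 0.15 = 0.1057 mm.
Compatibility: PL/(AE) = 0.1057 mm, so σ = P/A = E × (0.1057/1175) = 13.4 MPa.

σ ≈ 13.4 MPa (compressive)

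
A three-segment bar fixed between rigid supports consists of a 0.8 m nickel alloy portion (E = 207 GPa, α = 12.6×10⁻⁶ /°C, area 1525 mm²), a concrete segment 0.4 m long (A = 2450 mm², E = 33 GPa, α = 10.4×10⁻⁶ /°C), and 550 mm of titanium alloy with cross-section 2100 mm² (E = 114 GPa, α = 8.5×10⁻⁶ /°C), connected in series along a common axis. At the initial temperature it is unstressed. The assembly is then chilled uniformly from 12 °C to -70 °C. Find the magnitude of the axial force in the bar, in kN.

P ≈ 159 kN (tensile)

If the supports were absent, the total length change would be Σ αᵢΔT Lᵢ = 12.6×10⁻⁶×82×800 + 10.4×10⁻⁶×82×400 + 8.5×10⁻⁶×82×550 = 1.551 mm.
The walls prevent any net length change, so an axial force P (same in every segment) develops. Compatibility: P · Σ Lᵢ/(AᵢEᵢ) = δ_free.
The series flexibility is Σ Lᵢ/(AᵢEᵢ) = 800/(1525×207×10³) + 400/(2450×33×10³) + 550/(2100×114×10³) = 9.779×10⁻⁶ mm/N.
So P = 1.551 / 9.779×10⁻⁶ = 158.6 kN, tensile.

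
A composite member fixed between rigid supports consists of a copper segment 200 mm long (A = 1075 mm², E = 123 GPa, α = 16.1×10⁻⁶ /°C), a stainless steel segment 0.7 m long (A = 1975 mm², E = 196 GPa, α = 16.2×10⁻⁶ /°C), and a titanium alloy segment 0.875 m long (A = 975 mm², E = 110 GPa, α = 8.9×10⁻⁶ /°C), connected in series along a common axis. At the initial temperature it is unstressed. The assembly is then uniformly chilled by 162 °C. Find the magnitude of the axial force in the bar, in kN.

With the walls removed the bar would change length by δ_free = Σ αᵢΔT Lᵢ = 16.1×10⁻⁶×162×200 + 16.2×10⁻⁶×162×700 + 8.9×10⁻⁶×162×875 = 3.62 mm.
The rigid supports impose zero overall length change; the single axial force P common to all segments must satisfy P Σ Lᵢ/(AᵢEᵢ) = δ_free.
The series flexibility is Σ Lᵢ/(AᵢEᵢ) = 200/(1075×123×10³) + 700/(1975×196×10³) + 875/(975×110×10³) = 1.148×10⁻⁵ mm/N.
P = 3.62 / 1.148×10⁻⁵ = 315400 N = 315.4 kN, tensile.

P ≈ 315 kN (tensile)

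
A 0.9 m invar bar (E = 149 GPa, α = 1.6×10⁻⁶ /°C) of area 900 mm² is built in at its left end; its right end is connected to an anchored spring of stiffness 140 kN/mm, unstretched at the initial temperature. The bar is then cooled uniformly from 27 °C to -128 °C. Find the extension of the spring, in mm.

If the spring were absent the bar would shorten by αΔT L = 1.6×10⁻⁶ × 155 × 900 = 0.2232 mm.
With a force P in the spring, the elastic change of the bar is PL/(AE) and that of the spring is P/k; compatibility requires their sum to equal δ_free.
P [ L/(AE) + 1/k ] = δ_free → P [ 900/(900×149×10³) + 1/(140×10³) ] = 0.2232.
P = 0.2232 / 1.385×10⁻⁵ = 16110 N.
Spring extension = P/k = 16110/(140×10³) = 0.1151 mm.

δ ≈ 0.115 mm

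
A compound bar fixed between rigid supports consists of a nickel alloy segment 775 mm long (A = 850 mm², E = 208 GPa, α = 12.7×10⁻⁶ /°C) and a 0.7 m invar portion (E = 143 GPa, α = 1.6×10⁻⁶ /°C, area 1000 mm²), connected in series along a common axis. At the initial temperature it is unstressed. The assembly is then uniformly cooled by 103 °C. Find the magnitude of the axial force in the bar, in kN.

P ≈ 122 kN (tensile)

With the walls removed the bar would change length by δ_free = Σ αᵢΔT Lᵢ = 12.7×10⁻⁶×103×775 + 1.6×10⁻⁶×103×700 = 1.129 mm.
Since the ends are fixed, an axial force P builds up, equal in every segment, with P · Σ Lᵢ/(AᵢEᵢ) = δ_free.
Σ Lᵢ/(AᵢEᵢ) = 775/(850×208×10³) + 700/(1000×143×10³) = 9.279×10⁻⁶ mm/N.
So P = 1.129 / 9.279×10⁻⁶ = 121.7 kN, tensile.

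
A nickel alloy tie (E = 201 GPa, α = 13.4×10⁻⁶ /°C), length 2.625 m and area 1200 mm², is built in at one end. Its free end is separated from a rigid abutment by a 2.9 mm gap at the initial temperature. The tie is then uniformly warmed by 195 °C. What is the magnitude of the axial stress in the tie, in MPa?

σ ≈ 303 MPa (compressive)

If the wall were absent the tie would grow by αΔT L = 13.4×10⁻⁶ × 195 × 2625 = 6.859 mm.
This exceeds the 2.9 mm gap, so the wall pushes back. The portion of expansion that must be recovered elastically is δ_free − gap = 6.859 − 2.9 = 3.959 mm.
Compatibility: PL/(AE) = 3.959 mm, so σ = P/A = E × (3.959/2625) = 303.2 MPa.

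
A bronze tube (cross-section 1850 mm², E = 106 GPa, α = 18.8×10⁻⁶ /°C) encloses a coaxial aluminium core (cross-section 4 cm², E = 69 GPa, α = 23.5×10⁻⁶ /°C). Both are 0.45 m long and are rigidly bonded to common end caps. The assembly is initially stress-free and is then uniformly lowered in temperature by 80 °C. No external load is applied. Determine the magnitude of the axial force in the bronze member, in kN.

Equilibrium of a rigid end plate with no external load gives equal and opposite internal forces ±P in the two members. Since α_{aluminium} > α_{bronze}, cooling drives the aluminium into tension and the bronze into compression.
Setting the final lengths equal and cancelling L: (α₁ − α₂)ΔT = P/(A₁E₁) + P/(A₂E₂).
|α₁ − α₂|·ΔT = 4.7×10⁻⁶ × 80 = 0.000376.
1/(A₁E₁) + 1/(A₂E₂) = 1/(1850×106×10³) + 1/(400×69×10³) = 4.133×10⁻⁸ N⁻¹.
So P = 0.000376 / 4.133×10⁻⁸ = 9.097 kN.

P ≈ 9.1 kN (compressive in the bronze)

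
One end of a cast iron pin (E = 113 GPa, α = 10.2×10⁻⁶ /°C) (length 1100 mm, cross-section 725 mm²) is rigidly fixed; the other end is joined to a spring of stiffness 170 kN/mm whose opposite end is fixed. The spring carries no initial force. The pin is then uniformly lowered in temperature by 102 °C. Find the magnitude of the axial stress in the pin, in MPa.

If the spring were absent the pin would shorten by αΔT L = 10.2×10⁻⁶ × 102 × 1100 = 1.144 mm.
With a force P in the spring, the elastic change of the pin is PL/(AE) and that of the spring is P/k; compatibility requires their sum to equal δ_free.
So P = δ_free / [L/(AE) + 1/k] = 1.144 / [ 1100/(725×113×10³) + 1/(170×10³) ].
P = 1.144 / 1.931×10⁻⁵ = 59270 N.
σ = P/A = 59270/725 = 81.75 MPa.

σ ≈ 81.8 MPa (tensile)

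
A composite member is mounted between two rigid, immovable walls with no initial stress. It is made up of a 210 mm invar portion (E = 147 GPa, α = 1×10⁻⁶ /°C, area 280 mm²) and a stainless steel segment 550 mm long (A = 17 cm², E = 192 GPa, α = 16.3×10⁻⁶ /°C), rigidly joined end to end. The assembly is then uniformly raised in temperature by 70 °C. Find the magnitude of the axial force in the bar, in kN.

P ≈ 94.6 kN (compressive)

With the walls removed the bar would change length by δ_free = Σ αᵢΔT Lᵢ = 1×10⁻⁶×70×210 + 16.3×10⁻⁶×70×550 = 0.6423 mm.
The walls prevent any net length change, so an axial force P (same in every segment) develops. Compatibility: P · Σ Lᵢ/(AᵢEᵢ) = δ_free.
The series flexibility is Σ Lᵢ/(AᵢEᵢ) = 210/(280×147×10³) + 550/(1700×192×10³) = 6.787×10⁻⁶ mm/N.
Hence P = δ_free / Σ(L/AE) = 0.6423/6.787×10⁻⁶ = 94.63 kN (compressive).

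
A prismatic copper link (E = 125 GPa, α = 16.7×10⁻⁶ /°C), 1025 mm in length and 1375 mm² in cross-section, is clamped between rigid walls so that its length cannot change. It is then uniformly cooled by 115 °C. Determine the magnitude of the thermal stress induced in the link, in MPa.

σ ≈ 240 MPa (tensile)

With length fixed, the mechanical strain must cancel the thermal strain αΔT = 16.7×10⁻⁶ × 115 = 1920.5×10⁻⁶.
σ = EαΔT = 125×10³ × 16.7×10⁻⁶ × 115 = 240.1 MPa (tensile; the link is trying to contract).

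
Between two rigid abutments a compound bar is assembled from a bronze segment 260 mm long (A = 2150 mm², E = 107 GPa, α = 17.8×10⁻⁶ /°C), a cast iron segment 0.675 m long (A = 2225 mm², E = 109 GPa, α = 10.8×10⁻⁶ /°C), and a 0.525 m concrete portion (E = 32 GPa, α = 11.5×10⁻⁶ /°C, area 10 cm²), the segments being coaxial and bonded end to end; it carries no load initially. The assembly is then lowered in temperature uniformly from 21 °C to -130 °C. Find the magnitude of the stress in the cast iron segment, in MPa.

With the walls removed the bar would change length by δ_free = Σ αᵢΔT Lᵢ = 17.8×10⁻⁶×151×260 + 10.8×10⁻⁶×151×675 + 11.5×10⁻⁶×151×525 = 2.711 mm.
Since the ends are fixed, an axial force P builds up, equal in every segment, with P · Σ Lᵢ/(AᵢEᵢ) = δ_free.
Σ Lᵢ/(AᵢEᵢ) = 260/(2150×107×10³) + 675/(2225×109×10³) + 525/(1000×32×10³) = 2.032×10⁻⁵ mm/N.
P = 2.711 / 2.032×10⁻⁵ = 133400 N = 133.4 kN, tensile.
σ_{cast iron} = P / A = 133400 / 2225 = 59.97 MPa.

σ ≈ 60 MPa (tensile)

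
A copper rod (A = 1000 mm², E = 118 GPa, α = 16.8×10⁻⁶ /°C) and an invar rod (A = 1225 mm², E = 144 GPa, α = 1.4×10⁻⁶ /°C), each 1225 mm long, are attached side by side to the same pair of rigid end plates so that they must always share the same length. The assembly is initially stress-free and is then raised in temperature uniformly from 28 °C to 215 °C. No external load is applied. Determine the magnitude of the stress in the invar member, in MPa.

The copper has the larger α, so on heating it would change length more than the invar if both were free. The rigid plates force a common final length, so the copper is put into compression and the invar into tension, with equal and opposite forces P (no external load).
Compatibility of the two members (thermal + elastic change equal): (α₁ − α₂)ΔT = P·[1/(A₁E₁) + 1/(A₂E₂)].
|α₁ − α₂|·ΔT = 15.4×10⁻⁶ × 187 = 0.00288.
1/(A₁E₁) + 1/(A₂E₂) = 1/(1000×118×10³) + 1/(1225×144×10³) = 1.414×10⁻⁸ N⁻¹.
So P = 0.00288 / 1.414×10⁻⁸ = 203.6 kN.
σ_{invar} = P/A₂ = 203600/1225 = 166.2 MPa, tensile.

σ ≈ 166 MPa (tensile)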